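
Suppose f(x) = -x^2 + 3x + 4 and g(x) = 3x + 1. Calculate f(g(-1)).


g(-1) = -2
f(-2) = (-1)*(-2)^2 + 3*(-2) + 4 = -6

-6


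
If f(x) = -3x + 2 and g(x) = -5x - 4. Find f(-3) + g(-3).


22


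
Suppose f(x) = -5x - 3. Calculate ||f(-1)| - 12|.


f(-1) = 2
|2| = 2
|2 - 12| = 10

10


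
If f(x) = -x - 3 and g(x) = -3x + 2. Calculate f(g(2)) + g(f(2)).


18


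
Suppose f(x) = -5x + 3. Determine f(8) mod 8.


f(8) = -37
-37 mod 8 = 3

3


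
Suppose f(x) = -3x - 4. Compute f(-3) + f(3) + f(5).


-27


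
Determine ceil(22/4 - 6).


0


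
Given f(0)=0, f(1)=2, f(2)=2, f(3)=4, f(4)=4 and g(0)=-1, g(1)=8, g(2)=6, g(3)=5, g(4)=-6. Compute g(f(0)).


-1


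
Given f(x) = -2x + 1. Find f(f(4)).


f(4) = -7
f(-7) = 15

15


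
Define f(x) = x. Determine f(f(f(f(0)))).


f(0) = 0
f(0) = 0
f(0) = 0
f(0) = 0

0


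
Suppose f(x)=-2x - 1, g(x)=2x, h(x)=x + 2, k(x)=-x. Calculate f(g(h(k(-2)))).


k(-2) = 2
h(2) = 4
g(4) = 8
f(8) = -17

-17


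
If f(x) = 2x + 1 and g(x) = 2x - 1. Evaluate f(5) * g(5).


f(5) = 11
g(5) = 9
Product = 99

99


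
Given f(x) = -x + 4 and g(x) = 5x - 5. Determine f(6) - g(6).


f(6) = -2
g(6) = 25
Difference = -27

-27


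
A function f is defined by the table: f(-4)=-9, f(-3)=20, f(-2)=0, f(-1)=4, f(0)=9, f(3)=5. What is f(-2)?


0


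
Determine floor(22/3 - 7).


0


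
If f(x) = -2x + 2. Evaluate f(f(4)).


f(4) = -6
f(-6) = 14

14


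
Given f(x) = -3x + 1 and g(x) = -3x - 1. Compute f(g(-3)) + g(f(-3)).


f(g(-3)) = -23
g(f(-3)) = -31
Sum = -54

-54


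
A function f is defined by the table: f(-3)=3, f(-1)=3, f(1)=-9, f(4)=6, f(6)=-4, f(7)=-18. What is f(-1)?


Reading from the table at x = -1

3


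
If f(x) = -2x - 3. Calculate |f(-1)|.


f(-1) = -1
|-1| = 1

1


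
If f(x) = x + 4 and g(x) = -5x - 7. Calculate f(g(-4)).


g(-4) = 13
f(13) = 17

17


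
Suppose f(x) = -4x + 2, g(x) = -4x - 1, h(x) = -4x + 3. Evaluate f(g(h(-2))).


h(-2) = 11
g(11) = -45
f(-45) = 182

182


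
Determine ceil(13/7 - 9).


13/7 = 1.8571
1.8571 - 9 = -7.1429
ceil(-7.1429) = -7

-7


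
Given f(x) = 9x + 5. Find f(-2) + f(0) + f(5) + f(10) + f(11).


241


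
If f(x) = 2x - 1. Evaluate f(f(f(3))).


f(3) = 5
f(5) = 9
f(9) = 17

17


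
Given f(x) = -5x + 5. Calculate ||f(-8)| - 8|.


f(-8) = 45
|45| = 45
|45 - 8| = 37

37


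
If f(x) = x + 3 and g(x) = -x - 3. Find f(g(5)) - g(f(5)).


6


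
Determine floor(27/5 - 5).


27/5 = 5.4
5.4 - 5 = 0.4
floor(0.4) = 0

0


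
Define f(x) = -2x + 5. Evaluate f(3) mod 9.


8


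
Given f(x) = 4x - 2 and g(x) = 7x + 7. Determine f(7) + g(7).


f(7) = 26
g(7) = 56
Sum = 82

82


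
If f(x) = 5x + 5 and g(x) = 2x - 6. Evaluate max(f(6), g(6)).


f(6) = 35
g(6) = 6
max = 35

35


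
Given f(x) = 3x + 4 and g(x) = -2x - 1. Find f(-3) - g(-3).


f(-3) = -5
g(-3) = 5
Difference = -10

-10


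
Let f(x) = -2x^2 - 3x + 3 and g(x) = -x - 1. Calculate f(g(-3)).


g(-3) = 2
f(2) = (-2)*(2)^2 - 3*(2) + 3 = -11

-11


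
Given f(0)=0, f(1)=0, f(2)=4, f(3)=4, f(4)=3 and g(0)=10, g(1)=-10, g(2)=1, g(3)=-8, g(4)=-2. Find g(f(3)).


f(3) = 4
g(4) = -2

-2


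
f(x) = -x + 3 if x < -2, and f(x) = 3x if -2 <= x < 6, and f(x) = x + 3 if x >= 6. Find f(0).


0 satisfies -2 <= x < 6
f(0) = 0

0


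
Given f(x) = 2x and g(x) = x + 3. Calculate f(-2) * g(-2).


f(-2) = -4
g(-2) = 1
Product = -4

-4


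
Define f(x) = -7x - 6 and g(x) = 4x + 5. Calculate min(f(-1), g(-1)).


f(-1) = 1
g(-1) = 1
min = 1

1


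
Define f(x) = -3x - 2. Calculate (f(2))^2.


f(2) = -8
(-8)^2 = 64

64


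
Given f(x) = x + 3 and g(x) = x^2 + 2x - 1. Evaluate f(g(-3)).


5


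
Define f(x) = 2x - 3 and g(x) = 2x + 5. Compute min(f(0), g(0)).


f(0) = -3
g(0) = 5
min = -3

-3


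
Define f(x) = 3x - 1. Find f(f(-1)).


f(-1) = -4
f(-4) = -13

-13


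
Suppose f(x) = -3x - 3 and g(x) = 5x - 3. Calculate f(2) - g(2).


-16


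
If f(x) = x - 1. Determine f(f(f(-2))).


f(-2) = -3
f(-3) = -4
f(-4) = -5

-5


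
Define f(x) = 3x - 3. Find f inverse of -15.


Solve 3x - 3 = -15
x = (-15 + 3) / 3 = -4

-4


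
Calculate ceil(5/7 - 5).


-4


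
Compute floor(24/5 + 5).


9


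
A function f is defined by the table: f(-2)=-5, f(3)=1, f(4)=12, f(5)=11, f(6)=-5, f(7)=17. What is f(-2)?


-5


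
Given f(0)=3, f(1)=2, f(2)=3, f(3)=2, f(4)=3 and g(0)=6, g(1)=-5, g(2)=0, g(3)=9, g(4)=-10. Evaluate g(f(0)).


f(0) = 3
g(3) = 9

9


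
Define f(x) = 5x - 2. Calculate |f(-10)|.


f(-10) = -52
|-52| = 52

52


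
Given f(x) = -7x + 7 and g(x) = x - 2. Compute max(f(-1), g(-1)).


f(-1) = 14
g(-1) = -3
max = 14

14


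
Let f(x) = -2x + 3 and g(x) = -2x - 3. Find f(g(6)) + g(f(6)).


f(g(6)) = 33
g(f(6)) = 15
Sum = 48

48


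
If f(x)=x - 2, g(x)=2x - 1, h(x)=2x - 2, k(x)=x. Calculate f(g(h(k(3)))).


k(3) = 3
h(3) = 4
g(4) = 7
f(7) = 5

5


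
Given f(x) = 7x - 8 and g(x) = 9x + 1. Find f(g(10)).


g(10) = 91
f(91) = 629

629


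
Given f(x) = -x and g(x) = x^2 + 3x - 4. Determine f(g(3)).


g(3) = 14
f(14) = -14

-14


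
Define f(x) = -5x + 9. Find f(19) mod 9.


f(19) = -86
-86 mod 9 = 4

4


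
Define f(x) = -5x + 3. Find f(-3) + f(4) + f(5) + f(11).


f(-3) = 18
f(4) = -17
f(5) = -22
f(11) = -52
Sum = -73

-73


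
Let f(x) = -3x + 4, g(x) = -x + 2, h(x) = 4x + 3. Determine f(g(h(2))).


h(2) = 11
g(11) = -9
f(-9) = 31

31


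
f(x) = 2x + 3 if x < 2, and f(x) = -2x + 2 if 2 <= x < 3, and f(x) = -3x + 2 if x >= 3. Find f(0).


0 satisfies x < 2
f(0) = 3

3


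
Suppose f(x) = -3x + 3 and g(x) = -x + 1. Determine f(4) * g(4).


f(4) = -9
g(4) = -3
Product = 27

27


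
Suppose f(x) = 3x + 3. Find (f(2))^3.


729


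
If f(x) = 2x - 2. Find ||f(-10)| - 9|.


13


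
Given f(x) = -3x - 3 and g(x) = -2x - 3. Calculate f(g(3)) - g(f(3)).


f(g(3)) = 24
g(f(3)) = 21
Difference = 3

3


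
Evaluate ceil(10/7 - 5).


10/7 = 1.4286
1.4286 - 5 = -3.5714
ceil(-3.5714) = -3

-3


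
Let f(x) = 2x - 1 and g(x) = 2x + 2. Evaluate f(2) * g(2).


f(2) = 3
g(2) = 6
Product = 18

18


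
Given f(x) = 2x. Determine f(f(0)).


f(0) = 0
f(0) = 0

0


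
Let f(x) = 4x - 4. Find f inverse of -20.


Solve 4x - 4 = -20
x = (-20 + 4) / 4 = -4

-4


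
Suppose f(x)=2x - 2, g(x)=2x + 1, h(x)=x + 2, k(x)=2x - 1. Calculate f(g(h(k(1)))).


k(1) = 1
h(1) = 3
g(3) = 7
f(7) = 12

12


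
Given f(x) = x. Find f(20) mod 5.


f(20) = 20
20 mod 5 = 0

0


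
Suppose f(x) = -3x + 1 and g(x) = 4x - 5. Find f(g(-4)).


64


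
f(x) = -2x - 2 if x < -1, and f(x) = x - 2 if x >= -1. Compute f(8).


8 satisfies x >= -1
f(8) = 6

6


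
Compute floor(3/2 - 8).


3/2 = 1.5
1.5 - 8 = -6.5
floor(-6.5) = -7

-7


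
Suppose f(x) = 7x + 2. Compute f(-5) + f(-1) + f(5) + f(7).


f(-5) = -33
f(-1) = -5
f(5) = 37
f(7) = 51
Sum = 50

50


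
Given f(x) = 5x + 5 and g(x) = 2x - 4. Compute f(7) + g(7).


f(7) = 40
g(7) = 10
Sum = 50

50


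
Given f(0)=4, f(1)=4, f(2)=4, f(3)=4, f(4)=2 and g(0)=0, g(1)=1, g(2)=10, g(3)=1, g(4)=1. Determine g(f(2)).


1


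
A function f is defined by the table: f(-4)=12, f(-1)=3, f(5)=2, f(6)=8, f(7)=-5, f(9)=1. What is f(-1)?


Reading from the table at x = -1

3


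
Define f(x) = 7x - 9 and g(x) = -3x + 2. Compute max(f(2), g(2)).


5


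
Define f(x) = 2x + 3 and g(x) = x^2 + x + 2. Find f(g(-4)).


g(-4) = 14
f(14) = 31

31


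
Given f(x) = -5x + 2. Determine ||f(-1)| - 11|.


4


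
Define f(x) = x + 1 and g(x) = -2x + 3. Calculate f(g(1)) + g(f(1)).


f(g(1)) = 2
g(f(1)) = -1
Sum = 1

1


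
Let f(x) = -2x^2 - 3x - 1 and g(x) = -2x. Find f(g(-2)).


g(-2) = 4
f(4) = (-2)*(4)^2 - 3*(4) - 1 = -45

-45


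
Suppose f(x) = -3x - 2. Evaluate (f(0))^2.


f(0) = -2
(-2)^2 = 4

4


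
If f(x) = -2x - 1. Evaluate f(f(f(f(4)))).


f(4) = -9
f(-9) = 17
f(17) = -35
f(-35) = 69

69


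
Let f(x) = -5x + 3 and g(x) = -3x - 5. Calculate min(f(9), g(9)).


f(9) = -42
g(9) = -32
min = -42

-42


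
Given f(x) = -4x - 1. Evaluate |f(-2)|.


7


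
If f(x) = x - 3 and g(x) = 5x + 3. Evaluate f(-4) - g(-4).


f(-4) = -7
g(-4) = -17
Difference = 10

10


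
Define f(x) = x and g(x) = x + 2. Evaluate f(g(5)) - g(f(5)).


f(g(5)) = 7
g(f(5)) = 7
Difference = 0

0


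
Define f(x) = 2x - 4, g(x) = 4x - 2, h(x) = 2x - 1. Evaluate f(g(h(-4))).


h(-4) = -9
g(-9) = -38
f(-38) = -80

-80


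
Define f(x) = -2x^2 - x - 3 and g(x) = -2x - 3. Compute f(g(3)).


g(3) = -9
f(-9) = (-2)*(-9)^2 - 1*(-9) - 3 = -156

-156


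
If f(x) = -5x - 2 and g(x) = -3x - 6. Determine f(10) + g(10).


f(10) = -52
g(10) = -36
Sum = -88

-88


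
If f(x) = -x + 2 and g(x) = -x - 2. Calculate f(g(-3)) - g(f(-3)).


f(g(-3)) = 1
g(f(-3)) = -7
Difference = 8

8


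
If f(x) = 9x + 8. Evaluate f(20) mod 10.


f(20) = 188
188 mod 10 = 8

8


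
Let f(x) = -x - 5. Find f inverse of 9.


Solve -x - 5 = 9
x = (9 + 5) / (-1) = -14

-14


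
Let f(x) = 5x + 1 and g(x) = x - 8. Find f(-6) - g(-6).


f(-6) = -29
g(-6) = -14
Difference = -15

-15


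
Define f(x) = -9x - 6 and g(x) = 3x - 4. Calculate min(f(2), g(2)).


f(2) = -24
g(2) = 2
min = -24

-24


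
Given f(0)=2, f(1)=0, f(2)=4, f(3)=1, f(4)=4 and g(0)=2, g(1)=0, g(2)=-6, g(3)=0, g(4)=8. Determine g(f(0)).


f(0) = 2
g(2) = -6

-6


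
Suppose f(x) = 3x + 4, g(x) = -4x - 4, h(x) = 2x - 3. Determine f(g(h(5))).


h(5) = 7
g(7) = -32
f(-32) = -92

-92


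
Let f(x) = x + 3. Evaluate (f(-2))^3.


f(-2) = 1
(1)^3 = 1

1


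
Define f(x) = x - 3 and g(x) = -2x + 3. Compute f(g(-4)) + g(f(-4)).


f(g(-4)) = 8
g(f(-4)) = 17
Sum = 25

25


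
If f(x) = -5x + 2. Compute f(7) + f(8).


f(7) = -33
f(8) = -38
Sum = -71

-71


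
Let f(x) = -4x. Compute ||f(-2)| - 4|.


f(-2) = 8
|8| = 8
|8 - 4| = 4

4


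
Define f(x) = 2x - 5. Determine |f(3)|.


1


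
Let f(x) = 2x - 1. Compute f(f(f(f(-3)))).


f(-3) = -7
f(-7) = -15
f(-15) = -31
f(-31) = -63

-63


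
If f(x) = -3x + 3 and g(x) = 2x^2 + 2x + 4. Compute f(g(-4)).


-81


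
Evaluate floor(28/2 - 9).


28/2 = 14
14 - 9 = 5
floor(5) = 5

5


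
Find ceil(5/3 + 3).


5/3 = 1.6667
1.6667 + 3 = 4.6667
ceil(4.6667) = 5

5


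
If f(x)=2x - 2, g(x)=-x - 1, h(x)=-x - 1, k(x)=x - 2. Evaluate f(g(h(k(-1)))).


k(-1) = -3
h(-3) = 2
g(2) = -3
f(-3) = -8

-8


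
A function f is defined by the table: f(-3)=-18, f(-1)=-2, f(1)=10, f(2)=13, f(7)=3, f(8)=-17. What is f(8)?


-17


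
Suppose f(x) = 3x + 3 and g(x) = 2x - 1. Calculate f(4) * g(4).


f(4) = 15
g(4) = 7
Product = 105

105


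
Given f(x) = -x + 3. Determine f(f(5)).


f(5) = -2
f(-2) = 5

5


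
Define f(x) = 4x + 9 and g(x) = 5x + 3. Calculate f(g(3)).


g(3) = 18
f(18) = 81

81


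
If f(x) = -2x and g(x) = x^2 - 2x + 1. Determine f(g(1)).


g(1) = 0
f(0) = 0

0


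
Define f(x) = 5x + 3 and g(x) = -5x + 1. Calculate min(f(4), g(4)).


-19


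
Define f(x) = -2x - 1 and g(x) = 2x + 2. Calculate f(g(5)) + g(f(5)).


f(g(5)) = -25
g(f(5)) = -20
Sum = -45

-45


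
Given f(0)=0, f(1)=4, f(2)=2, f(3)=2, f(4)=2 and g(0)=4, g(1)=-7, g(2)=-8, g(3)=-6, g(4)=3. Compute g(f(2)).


f(2) = 2
g(2) = -8

-8


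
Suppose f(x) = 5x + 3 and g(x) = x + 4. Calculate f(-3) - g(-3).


f(-3) = -12
g(-3) = 1
Difference = -13

-13


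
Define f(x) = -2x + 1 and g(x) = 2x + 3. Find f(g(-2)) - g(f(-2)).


f(g(-2)) = 3
g(f(-2)) = 13
Difference = -10

-10


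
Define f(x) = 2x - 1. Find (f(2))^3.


f(2) = 3
(3)^3 = 27

27


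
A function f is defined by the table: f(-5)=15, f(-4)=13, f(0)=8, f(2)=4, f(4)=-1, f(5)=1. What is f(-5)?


15


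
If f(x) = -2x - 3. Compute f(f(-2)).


f(-2) = 1
f(1) = -5

-5


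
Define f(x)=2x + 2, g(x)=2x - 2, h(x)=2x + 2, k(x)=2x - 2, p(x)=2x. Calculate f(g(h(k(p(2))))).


p(2) = 4
k(4) = 6
h(6) = 14
g(14) = 26
f(26) = 54

54


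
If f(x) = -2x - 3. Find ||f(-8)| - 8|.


f(-8) = 13
|13| = 13
|13 - 8| = 5

5


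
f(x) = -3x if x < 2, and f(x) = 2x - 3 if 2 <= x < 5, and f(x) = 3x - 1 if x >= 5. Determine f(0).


0 satisfies x < 2
f(0) = 0

0


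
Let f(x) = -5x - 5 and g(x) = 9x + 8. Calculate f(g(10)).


g(10) = 98
f(98) = -495

-495


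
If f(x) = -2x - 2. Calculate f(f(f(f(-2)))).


f(-2) = 2
f(2) = -6
f(-6) = 10
f(10) = -22

-22


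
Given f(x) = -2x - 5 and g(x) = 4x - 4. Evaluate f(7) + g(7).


5


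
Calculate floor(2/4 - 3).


2/4 = 0.5
0.5 - 3 = -2.5
floor(-2.5) = -3

-3


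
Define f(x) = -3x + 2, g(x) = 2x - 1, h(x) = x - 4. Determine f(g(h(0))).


h(0) = -4
g(-4) = -9
f(-9) = 29

29


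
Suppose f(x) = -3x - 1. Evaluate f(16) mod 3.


2


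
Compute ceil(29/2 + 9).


29/2 = 14.5
14.5 + 9 = 23.5
ceil(23.5) = 24

24


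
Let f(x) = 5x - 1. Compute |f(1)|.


f(1) = 4
|4| = 4

4


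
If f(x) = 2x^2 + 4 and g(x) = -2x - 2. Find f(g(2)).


g(2) = -6
f(-6) = 2*(-6)^2 + 4 = 76

76


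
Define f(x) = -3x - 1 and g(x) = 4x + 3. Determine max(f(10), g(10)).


f(10) = -31
g(10) = 43
max = 43

43


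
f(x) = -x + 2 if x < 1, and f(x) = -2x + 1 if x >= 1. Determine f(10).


10 satisfies x >= 1
f(10) = -19

-19


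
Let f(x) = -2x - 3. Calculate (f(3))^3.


f(3) = -9
(-9)^3 = -729

-729


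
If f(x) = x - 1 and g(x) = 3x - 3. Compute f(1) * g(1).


f(1) = 0
g(1) = 0
Product = 0

0


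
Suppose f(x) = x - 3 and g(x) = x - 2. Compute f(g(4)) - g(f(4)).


f(g(4)) = -1
g(f(4)) = -1
Difference = 0

0


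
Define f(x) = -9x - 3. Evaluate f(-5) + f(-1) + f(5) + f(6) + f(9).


-141


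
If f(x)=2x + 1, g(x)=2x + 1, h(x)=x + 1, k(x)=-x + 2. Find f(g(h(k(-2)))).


k(-2) = 4
h(4) = 5
g(5) = 11
f(11) = 23

23


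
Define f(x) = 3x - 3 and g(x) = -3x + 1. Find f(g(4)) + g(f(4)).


f(g(4)) = -36
g(f(4)) = -26
Sum = -62

-62


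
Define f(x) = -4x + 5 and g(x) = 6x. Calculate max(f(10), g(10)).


f(10) = -35
g(10) = 60
max = 60

60


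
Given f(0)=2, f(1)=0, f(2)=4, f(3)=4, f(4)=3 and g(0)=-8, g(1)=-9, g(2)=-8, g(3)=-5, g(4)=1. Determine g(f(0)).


f(0) = 2
g(2) = -8

-8


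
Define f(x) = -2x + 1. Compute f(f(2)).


f(2) = -3
f(-3) = 7

7


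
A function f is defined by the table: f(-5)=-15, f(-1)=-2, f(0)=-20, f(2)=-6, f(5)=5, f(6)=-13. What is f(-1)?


Reading from the table at x = -1

-2


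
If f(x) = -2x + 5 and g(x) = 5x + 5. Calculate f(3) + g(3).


f(3) = -1
g(3) = 20
Sum = 19

19


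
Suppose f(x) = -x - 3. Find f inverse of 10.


Solve -x - 3 = 10
x = (10 + 3) / (-1) = -13

-13


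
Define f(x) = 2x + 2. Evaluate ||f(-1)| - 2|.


f(-1) = 0
|0| = 0
|0 - 2| = 2

2


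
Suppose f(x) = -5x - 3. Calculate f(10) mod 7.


f(10) = -53
-53 mod 7 = 3

3


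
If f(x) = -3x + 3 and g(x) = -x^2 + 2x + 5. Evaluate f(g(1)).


g(1) = 6
f(6) = -15

-15


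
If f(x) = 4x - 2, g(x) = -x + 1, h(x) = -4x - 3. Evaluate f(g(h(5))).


h(5) = -23
g(-23) = 24
f(24) = 94

94


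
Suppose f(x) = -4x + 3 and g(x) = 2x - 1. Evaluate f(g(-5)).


g(-5) = -11
f(-11) = 47

47


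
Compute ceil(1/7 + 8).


1/7 = 0.1429
0.1429 + 8 = 8.1429
ceil(8.1429) = 9

9


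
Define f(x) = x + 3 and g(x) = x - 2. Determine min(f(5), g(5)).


3


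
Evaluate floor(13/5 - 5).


13/5 = 2.6
2.6 - 5 = -2.4
floor(-2.4) = -3

-3


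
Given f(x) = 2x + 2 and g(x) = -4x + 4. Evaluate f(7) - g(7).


f(7) = 16
g(7) = -24
Difference = 40

40


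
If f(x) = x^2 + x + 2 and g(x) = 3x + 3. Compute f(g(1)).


44


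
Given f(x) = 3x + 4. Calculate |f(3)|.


f(3) = 13
|13| = 13

13


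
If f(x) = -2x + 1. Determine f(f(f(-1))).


f(-1) = 3
f(3) = -5
f(-5) = 11

11


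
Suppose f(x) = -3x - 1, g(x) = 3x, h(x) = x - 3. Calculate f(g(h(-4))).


h(-4) = -7
g(-7) = -21
f(-21) = 62

62


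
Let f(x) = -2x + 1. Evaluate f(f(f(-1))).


f(-1) = 3
f(3) = -5
f(-5) = 11

11


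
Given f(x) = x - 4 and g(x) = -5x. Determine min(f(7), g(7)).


f(7) = 3
g(7) = -35
min = -35

-35


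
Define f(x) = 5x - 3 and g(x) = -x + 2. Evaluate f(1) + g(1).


f(1) = 2
g(1) = 1
Sum = 3

3


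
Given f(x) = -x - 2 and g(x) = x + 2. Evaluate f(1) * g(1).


f(1) = -3
g(1) = 3
Product = -9

-9


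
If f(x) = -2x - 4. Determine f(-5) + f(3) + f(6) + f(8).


-40


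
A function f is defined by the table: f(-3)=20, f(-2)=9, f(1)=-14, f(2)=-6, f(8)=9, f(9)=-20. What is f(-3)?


Reading from the table at x = -3

20


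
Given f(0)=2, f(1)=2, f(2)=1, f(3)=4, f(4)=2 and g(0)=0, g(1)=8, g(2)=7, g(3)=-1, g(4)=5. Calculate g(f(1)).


f(1) = 2
g(2) = 7

7


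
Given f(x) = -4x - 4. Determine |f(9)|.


40


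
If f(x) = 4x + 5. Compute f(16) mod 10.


f(16) = 69
69 mod 10 = 9

9


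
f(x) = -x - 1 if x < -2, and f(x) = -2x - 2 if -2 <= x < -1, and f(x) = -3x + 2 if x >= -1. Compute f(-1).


-1 satisfies x >= -1
f(-1) = 5

5


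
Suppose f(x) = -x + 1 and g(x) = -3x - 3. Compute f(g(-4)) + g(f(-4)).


f(g(-4)) = -8
g(f(-4)) = -18
Sum = -26

-26


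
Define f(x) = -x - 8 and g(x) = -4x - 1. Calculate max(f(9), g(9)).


f(9) = -17
g(9) = -37
max = -17

-17


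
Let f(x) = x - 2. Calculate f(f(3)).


f(3) = 1
f(1) = -1

-1


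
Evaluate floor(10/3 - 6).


10/3 = 3.3333
3.3333 - 6 = -2.6667
floor(-2.6667) = -3

-3


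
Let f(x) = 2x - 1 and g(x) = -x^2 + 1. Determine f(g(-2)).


g(-2) = -3
f(-3) = -7

-7


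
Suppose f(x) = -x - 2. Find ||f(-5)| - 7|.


f(-5) = 3
|3| = 3
|3 - 7| = 4

4


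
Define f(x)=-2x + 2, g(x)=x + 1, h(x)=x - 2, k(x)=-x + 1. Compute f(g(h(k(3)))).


k(3) = -2
h(-2) = -4
g(-4) = -3
f(-3) = 8

8


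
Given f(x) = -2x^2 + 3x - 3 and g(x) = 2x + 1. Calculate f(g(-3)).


g(-3) = -5
f(-5) = (-2)*(-5)^2 + 3*(-5) - 3 = -68

-68


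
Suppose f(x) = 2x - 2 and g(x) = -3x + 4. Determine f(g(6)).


g(6) = -14
f(-14) = -30

-30


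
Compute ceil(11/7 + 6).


8


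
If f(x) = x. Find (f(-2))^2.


4


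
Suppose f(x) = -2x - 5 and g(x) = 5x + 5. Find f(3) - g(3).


-31


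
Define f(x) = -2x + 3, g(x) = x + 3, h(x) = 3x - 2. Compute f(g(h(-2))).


h(-2) = -8
g(-8) = -5
f(-5) = 13

13


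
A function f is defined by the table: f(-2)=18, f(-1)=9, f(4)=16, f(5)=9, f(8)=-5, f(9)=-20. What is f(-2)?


Reading from the table at x = -2

18


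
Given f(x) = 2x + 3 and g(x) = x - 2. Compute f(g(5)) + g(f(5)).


f(g(5)) = 9
g(f(5)) = 11
Sum = 20

20


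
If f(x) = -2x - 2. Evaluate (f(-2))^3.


f(-2) = 2
(2)^3 = 8

8


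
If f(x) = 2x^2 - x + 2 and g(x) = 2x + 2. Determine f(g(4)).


g(4) = 10
f(10) = 2*(10)^2 - 1*(10) + 2 = 192

192


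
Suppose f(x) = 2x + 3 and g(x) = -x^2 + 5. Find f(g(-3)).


-5


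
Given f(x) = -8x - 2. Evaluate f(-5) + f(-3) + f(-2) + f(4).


40


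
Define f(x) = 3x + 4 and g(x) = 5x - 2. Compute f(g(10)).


148


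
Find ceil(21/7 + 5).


21/7 = 3
3 + 5 = 8
ceil(8) = 8

8


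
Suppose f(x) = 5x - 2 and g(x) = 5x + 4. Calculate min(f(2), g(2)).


f(2) = 8
g(2) = 14
min = 8

8


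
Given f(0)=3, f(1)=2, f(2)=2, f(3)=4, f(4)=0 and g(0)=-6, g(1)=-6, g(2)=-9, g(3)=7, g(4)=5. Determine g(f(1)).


f(1) = 2
g(2) = -9

-9


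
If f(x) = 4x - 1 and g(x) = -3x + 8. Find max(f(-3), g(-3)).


f(-3) = -13
g(-3) = 17
max = 17

17


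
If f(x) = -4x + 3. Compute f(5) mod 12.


7


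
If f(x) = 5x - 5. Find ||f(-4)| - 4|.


f(-4) = -25
|-25| = 25
|25 - 4| = 21

21


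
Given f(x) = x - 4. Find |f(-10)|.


f(-10) = -14
|-14| = 14

14


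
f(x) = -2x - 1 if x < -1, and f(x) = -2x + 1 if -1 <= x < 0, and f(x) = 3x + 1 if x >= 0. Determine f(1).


1 satisfies x >= 0
f(1) = 4

4


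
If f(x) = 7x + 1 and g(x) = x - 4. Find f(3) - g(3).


f(3) = 22
g(3) = -1
Difference = 23

23


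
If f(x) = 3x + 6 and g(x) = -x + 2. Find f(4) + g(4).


f(4) = 18
g(4) = -2
Sum = 16

16


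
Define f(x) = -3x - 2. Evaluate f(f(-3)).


f(-3) = 7
f(7) = -23

-23


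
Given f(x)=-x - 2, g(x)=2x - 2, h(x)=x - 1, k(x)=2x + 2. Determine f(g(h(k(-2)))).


k(-2) = -2
h(-2) = -3
g(-3) = -8
f(-8) = 6

6


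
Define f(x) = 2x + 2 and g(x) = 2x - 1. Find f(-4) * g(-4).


f(-4) = -6
g(-4) = -9
Product = 54

54


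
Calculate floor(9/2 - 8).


9/2 = 4.5
4.5 - 8 = -3.5
floor(-3.5) = -4

-4


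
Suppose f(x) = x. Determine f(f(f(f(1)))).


f(1) = 1
f(1) = 1
f(1) = 1
f(1) = 1

1


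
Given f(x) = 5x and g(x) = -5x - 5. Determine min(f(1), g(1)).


f(1) = 5
g(1) = -10
min = -10

-10


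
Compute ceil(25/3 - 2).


25/3 = 8.3333
8.3333 - 2 = 6.3333
ceil(6.3333) = 7

7


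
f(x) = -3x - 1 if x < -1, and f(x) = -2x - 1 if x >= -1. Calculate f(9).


9 satisfies x >= -1
f(9) = -19

-19


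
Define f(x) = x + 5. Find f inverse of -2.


Solve x + 5 = -2
x = (-2 - 5) / 1 = -7

-7


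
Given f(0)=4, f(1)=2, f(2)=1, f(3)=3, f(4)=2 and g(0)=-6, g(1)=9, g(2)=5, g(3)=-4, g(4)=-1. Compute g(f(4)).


f(4) = 2
g(2) = 5

5


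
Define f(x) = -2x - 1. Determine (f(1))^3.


-27


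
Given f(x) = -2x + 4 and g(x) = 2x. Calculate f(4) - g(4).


f(4) = -4
g(4) = 8
Difference = -12

-12


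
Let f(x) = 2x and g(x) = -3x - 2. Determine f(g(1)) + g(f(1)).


f(g(1)) = -10
g(f(1)) = -8
Sum = -18

-18


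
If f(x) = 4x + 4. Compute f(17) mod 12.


f(17) = 72
72 mod 12 = 0

0


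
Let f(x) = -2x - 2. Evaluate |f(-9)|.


f(-9) = 16
|16| = 16

16


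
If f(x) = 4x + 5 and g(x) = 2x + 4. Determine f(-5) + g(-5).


-21


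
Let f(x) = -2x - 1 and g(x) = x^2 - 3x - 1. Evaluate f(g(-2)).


g(-2) = 9
f(9) = -19

-19


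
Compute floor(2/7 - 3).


-3


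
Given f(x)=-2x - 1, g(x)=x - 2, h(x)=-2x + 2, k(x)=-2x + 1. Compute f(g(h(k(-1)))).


k(-1) = 3
h(3) = -4
g(-4) = -6
f(-6) = 11

11


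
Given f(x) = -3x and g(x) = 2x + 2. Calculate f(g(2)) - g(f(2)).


f(g(2)) = -18
g(f(2)) = -10
Difference = -8

-8


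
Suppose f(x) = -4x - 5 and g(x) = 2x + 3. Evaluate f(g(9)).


g(9) = 21
f(21) = -89

-89


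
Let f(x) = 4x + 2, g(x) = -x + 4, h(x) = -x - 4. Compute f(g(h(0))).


h(0) = -4
g(-4) = 8
f(8) = 34

34


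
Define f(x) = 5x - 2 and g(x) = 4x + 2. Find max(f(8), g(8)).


f(8) = 38
g(8) = 34
max = 38

38


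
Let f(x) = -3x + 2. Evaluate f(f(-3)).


f(-3) = 11
f(11) = -31

-31


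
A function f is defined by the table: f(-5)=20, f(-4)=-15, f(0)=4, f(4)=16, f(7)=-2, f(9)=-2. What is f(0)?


4


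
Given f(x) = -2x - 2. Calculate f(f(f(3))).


f(3) = -8
f(-8) = 14
f(14) = -30

-30


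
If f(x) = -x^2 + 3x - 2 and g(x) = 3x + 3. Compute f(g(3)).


g(3) = 12
f(12) = (-1)*(12)^2 + 3*(12) - 2 = -110

-110


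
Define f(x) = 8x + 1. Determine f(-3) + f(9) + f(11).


f(-3) = -23
f(9) = 73
f(11) = 89
Sum = 139

139


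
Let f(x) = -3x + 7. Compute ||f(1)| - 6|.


f(1) = 4
|4| = 4
|4 - 6| = 2

2


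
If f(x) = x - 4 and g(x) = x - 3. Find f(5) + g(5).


3


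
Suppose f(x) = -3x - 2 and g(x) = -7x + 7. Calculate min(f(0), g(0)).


f(0) = -2
g(0) = 7
min = -2

-2


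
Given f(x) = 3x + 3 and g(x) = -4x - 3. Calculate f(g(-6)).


66


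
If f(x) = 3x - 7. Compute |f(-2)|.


f(-2) = -13
|-13| = 13

13


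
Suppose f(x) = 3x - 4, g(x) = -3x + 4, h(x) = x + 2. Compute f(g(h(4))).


h(4) = 6
g(6) = -14
f(-14) = -46

-46


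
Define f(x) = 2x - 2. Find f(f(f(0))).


f(0) = -2
f(-2) = -6
f(-6) = -14

-14


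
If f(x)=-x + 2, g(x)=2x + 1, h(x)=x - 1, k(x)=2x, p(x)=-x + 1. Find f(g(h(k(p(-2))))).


-9


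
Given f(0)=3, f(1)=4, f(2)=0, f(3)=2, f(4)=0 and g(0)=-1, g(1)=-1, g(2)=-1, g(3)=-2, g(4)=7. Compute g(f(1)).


7


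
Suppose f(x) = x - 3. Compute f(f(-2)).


f(-2) = -5
f(-5) = -8

-8


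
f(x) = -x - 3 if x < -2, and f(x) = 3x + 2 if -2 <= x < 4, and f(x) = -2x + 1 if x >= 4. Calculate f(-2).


-2 satisfies -2 <= x < 4
f(-2) = -4

-4


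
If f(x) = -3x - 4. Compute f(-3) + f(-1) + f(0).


f(-3) = 5
f(-1) = -1
f(0) = -4
Sum = 0

0


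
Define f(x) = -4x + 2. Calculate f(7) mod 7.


f(7) = -26
-26 mod 7 = 2

2


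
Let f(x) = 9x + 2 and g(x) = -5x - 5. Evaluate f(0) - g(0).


f(0) = 2
g(0) = -5
Difference = 7

7


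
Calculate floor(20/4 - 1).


20/4 = 5
5 - 1 = 4
floor(4) = 4

4


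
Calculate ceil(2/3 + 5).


2/3 = 0.6667
0.6667 + 5 = 5.6667
ceil(5.6667) = 6

6


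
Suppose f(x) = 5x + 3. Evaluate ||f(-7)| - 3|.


29


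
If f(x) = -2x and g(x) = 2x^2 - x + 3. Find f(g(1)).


g(1) = 4
f(4) = -8

-8


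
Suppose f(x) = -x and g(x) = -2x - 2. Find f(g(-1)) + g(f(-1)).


-4


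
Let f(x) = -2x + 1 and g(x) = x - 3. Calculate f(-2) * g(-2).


f(-2) = 5
g(-2) = -5
Product = -25

-25


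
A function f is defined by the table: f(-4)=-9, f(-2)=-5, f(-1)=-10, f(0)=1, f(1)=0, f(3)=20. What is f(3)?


Reading from the table at x = 3

20


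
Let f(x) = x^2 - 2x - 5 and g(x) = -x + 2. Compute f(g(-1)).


g(-1) = 3
f(3) = 1*(3)^2 - 2*(3) - 5 = -2

-2


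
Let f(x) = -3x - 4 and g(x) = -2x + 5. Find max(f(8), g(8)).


f(8) = -28
g(8) = -11
max = -11

-11


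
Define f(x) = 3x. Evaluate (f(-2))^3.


f(-2) = -6
(-6)^3 = -216

-216


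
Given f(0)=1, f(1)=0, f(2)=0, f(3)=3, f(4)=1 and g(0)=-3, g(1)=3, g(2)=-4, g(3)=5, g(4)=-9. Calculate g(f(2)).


f(2) = 0
g(0) = -3

-3


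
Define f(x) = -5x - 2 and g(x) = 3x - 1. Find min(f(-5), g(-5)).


f(-5) = 23
g(-5) = -16
min = -16

-16


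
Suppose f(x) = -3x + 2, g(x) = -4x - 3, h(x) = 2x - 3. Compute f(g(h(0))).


h(0) = -3
g(-3) = 9
f(9) = -25

-25


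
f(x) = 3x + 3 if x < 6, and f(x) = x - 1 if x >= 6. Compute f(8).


8 satisfies x >= 6
f(8) = 7

7


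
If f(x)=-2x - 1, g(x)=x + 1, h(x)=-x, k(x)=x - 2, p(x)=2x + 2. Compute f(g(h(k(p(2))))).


p(2) = 6
k(6) = 4
h(4) = -4
g(-4) = -3
f(-3) = 5

5


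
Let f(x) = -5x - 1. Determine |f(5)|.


f(5) = -26
|-26| = 26

26


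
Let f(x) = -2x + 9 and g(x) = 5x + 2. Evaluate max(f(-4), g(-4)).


f(-4) = 17
g(-4) = -18
max = 17

17


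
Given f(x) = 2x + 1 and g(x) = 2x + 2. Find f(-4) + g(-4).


f(-4) = -7
g(-4) = -6
Sum = -13

-13


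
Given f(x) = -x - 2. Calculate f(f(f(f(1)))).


f(1) = -3
f(-3) = 1
f(1) = -3
f(-3) = 1

1


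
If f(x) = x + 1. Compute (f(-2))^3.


f(-2) = -1
(-1)^3 = -1

-1


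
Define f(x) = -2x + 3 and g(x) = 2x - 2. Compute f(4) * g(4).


f(4) = -5
g(4) = 6
Product = -30

-30


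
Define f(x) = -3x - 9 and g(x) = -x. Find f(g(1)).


g(1) = -1
f(-1) = -6

-6


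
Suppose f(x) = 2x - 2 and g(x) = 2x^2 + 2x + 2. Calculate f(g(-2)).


g(-2) = 6
f(6) = 10

10


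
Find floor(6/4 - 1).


6/4 = 1.5
1.5 - 1 = 0.5
floor(0.5) = 0

0


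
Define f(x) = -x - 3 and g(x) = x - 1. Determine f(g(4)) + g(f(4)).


f(g(4)) = -6
g(f(4)) = -8
Sum = -14

-14


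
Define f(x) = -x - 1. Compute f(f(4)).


f(4) = -5
f(-5) = 4

4


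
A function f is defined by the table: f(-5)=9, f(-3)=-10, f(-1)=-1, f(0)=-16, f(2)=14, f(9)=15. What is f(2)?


Reading from the table at x = 2

14


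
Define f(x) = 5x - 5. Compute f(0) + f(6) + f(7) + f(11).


f(0) = -5
f(6) = 25
f(7) = 30
f(11) = 50
Sum = 100

100


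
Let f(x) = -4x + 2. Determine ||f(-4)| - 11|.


7


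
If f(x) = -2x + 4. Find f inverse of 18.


Solve -2x + 4 = 18
x = (18 - 4) / (-2) = -7

-7


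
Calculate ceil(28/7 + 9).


28/7 = 4
4 + 9 = 13
ceil(13) = 13

13


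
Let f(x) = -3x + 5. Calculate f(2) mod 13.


f(2) = -1
-1 mod 13 = 12

12


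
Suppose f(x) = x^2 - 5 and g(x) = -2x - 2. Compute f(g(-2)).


g(-2) = 2
f(2) = 1*(2)^2 - 5 = -1

-1


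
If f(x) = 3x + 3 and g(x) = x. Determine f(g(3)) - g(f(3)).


f(g(3)) = 12
g(f(3)) = 12
Difference = 0

0


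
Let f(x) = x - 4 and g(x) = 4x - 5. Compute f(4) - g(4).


f(4) = 0
g(4) = 11
Difference = -11

-11


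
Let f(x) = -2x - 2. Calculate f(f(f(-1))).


f(-1) = 0
f(0) = -2
f(-2) = 2

2


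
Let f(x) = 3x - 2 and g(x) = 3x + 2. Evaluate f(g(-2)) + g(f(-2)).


f(g(-2)) = -14
g(f(-2)) = -22
Sum = -36

-36


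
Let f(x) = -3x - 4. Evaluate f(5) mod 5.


f(5) = -19
-19 mod 5 = 1

1


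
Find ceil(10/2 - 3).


10/2 = 5
5 - 3 = 2
ceil(2) = 2

2


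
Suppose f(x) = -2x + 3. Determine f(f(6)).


21


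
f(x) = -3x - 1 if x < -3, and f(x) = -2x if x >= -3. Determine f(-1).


-1 satisfies x >= -3
f(-1) = 2

2


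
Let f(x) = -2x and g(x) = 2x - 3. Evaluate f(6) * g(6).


f(6) = -12
g(6) = 9
Product = -108

-108


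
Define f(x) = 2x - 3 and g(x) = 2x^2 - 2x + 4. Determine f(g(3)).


g(3) = 16
f(16) = 29

29


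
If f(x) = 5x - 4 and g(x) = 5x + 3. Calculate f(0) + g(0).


f(0) = -4
g(0) = 3
Sum = -1

-1


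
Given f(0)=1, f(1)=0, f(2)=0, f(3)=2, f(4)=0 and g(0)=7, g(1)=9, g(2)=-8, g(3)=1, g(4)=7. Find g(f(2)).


7


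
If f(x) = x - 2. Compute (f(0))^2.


f(0) = -2
(-2)^2 = 4

4


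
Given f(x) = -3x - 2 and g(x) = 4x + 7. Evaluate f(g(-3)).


g(-3) = -5
f(-5) = 13

13


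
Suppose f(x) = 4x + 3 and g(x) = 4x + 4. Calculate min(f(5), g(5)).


f(5) = 23
g(5) = 24
min = 23

23


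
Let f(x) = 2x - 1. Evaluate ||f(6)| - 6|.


f(6) = 11
|11| = 11
|11 - 6| = 5

5


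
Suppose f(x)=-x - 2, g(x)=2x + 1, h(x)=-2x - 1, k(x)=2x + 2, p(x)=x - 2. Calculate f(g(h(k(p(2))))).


7


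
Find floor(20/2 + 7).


20/2 = 10
10 + 7 = 17
floor(17) = 17

17


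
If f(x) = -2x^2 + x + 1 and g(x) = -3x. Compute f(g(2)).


g(2) = -6
f(-6) = (-2)*(-6)^2 + 1*(-6) + 1 = -77

-77


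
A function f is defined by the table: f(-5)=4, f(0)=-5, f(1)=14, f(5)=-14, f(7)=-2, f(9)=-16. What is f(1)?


Reading from the table at x = 1

14


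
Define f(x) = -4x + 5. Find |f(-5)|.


25


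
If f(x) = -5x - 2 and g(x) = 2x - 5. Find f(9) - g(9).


f(9) = -47
g(9) = 13
Difference = -60

-60


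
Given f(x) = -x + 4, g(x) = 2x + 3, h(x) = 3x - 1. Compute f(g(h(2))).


h(2) = 5
g(5) = 13
f(13) = -9

-9


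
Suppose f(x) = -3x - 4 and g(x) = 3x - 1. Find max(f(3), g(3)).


f(3) = -13
g(3) = 8
max = 8

8


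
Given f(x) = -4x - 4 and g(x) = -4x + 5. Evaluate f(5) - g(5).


f(5) = -24
g(5) = -15
Difference = -9

-9


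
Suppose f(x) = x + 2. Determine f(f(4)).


f(4) = 6
f(6) = 8

8


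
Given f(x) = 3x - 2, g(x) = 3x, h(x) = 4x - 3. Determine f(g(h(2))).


h(2) = 5
g(5) = 15
f(15) = 43

43


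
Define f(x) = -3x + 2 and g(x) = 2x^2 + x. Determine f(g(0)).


g(0) = 0
f(0) = 2

2


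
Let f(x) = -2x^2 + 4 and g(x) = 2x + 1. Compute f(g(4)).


g(4) = 9
f(9) = (-2)*(9)^2 + 4 = -158

-158


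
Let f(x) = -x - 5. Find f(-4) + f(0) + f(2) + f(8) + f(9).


f(-4) = -1
f(0) = -5
f(2) = -7
f(8) = -13
f(9) = -14
Sum = -40

-40


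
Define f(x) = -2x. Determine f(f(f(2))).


f(2) = -4
f(-4) = 8
f(8) = -16

-16


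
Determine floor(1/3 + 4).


1/3 = 0.3333
0.3333 + 4 = 4.3333
floor(4.3333) = 4

4


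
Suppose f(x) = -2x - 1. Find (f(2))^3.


f(2) = -5
(-5)^3 = -125

-125


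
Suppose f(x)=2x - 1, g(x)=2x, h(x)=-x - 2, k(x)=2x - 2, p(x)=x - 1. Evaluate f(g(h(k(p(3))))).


-17


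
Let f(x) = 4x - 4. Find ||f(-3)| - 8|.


f(-3) = -16
|-16| = 16
|16 - 8| = 8

8


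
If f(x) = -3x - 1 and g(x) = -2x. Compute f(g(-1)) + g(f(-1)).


f(g(-1)) = -7
g(f(-1)) = -4
Sum = -11

-11


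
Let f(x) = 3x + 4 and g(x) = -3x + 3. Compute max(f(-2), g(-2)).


9


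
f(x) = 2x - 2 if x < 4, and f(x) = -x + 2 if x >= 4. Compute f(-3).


-3 satisfies x < 4
f(-3) = -8

-8


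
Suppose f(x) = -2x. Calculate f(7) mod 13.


f(7) = -14
-14 mod 13 = 12

12


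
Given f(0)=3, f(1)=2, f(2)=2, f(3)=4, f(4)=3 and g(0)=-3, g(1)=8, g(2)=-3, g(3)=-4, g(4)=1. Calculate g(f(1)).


f(1) = 2
g(2) = -3

-3


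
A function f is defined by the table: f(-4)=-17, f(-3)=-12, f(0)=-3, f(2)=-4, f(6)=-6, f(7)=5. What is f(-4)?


Reading from the table at x = -4

-17


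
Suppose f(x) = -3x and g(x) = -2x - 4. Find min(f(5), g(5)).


f(5) = -15
g(5) = -14
min = -15

-15


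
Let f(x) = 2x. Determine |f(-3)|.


f(-3) = -6
|-6| = 6

6


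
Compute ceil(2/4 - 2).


2/4 = 0.5
0.5 - 2 = -1.5
ceil(-1.5) = -1

-1


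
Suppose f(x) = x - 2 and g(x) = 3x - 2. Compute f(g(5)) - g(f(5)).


f(g(5)) = 11
g(f(5)) = 7
Difference = 4

4


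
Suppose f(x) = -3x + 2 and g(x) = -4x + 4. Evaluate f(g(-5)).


g(-5) = 24
f(24) = -70

-70


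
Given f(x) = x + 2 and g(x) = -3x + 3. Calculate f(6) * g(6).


-120


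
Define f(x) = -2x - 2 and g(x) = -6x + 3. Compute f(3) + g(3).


f(3) = -8
g(3) = -15
Sum = -23

-23


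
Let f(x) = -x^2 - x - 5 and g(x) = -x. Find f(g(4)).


g(4) = -4
f(-4) = (-1)*(-4)^2 - 1*(-4) - 5 = -17

-17


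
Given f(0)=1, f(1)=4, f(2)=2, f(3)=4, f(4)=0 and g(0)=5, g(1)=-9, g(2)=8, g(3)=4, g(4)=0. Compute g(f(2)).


f(2) = 2
g(2) = 8

8


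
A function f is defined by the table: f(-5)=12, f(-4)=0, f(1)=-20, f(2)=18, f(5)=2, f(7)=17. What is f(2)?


Reading from the table at x = 2

18


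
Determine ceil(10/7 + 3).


10/7 = 1.4286
1.4286 + 3 = 4.4286
ceil(4.4286) = 5

5


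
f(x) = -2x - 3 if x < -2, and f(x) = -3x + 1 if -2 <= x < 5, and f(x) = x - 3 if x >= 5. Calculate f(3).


3 satisfies -2 <= x < 5
f(3) = -8

-8


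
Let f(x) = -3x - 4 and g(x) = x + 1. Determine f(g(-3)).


g(-3) = -2
f(-2) = 2

2


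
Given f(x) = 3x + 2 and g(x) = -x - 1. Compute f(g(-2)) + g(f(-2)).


f(g(-2)) = 5
g(f(-2)) = 3
Sum = 8

8


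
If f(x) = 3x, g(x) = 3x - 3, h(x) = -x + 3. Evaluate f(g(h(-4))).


54


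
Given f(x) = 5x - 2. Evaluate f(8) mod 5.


f(8) = 38
38 mod 5 = 3

3


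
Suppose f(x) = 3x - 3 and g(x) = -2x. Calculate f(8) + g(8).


5


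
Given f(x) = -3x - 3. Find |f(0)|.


f(0) = -3
|-3| = 3

3


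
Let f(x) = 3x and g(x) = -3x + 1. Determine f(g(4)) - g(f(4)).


f(g(4)) = -33
g(f(4)) = -35
Difference = 2

2


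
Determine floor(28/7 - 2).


28/7 = 4
4 - 2 = 2
floor(2) = 2

2


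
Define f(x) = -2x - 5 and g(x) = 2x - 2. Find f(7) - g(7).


f(7) = -19
g(7) = 12
Difference = -31

-31


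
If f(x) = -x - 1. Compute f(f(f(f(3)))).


f(3) = -4
f(-4) = 3
f(3) = -4
f(-4) = 3

3


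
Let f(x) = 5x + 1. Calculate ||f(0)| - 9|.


8


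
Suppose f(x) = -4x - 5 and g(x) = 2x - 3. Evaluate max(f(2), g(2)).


f(2) = -13
g(2) = 1
max = 1

1


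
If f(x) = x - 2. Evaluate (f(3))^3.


f(3) = 1
(1)^3 = 1

1


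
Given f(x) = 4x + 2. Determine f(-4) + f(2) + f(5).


f(-4) = -14
f(2) = 10
f(5) = 22
Sum = 18

18


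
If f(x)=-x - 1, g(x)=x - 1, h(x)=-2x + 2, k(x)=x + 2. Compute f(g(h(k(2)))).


k(2) = 4
h(4) = -6
g(-6) = -7
f(-7) = 6

6


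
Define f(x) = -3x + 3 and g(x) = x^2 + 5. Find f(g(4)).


g(4) = 21
f(21) = -60

-60


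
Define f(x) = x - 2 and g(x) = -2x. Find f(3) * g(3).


f(3) = 1
g(3) = -6
Product = -6

-6


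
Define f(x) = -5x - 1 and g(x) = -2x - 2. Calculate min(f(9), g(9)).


f(9) = -46
g(9) = -20
min = -46

-46


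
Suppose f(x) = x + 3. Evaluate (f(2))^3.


f(2) = 5
(5)^3 = 125

125


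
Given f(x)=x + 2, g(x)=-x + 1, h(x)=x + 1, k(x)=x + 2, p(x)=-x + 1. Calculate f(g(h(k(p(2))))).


p(2) = -1
k(-1) = 1
h(1) = 2
g(2) = -1
f(-1) = 1

1


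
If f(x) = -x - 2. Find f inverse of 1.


Solve -x - 2 = 1
x = (1 + 2) / (-1) = -3

-3


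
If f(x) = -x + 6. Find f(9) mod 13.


f(9) = -3
-3 mod 13 = 10

10


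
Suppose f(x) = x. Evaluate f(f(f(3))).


f(3) = 3
f(3) = 3
f(3) = 3

3


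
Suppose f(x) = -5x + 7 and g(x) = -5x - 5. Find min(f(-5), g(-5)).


f(-5) = 32
g(-5) = 20
min = 20

20


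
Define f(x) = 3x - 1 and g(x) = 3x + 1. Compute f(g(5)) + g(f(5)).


f(g(5)) = 47
g(f(5)) = 43
Sum = 90

90


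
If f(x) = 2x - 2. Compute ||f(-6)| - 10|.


f(-6) = -14
|-14| = 14
|14 - 10| = 4

4


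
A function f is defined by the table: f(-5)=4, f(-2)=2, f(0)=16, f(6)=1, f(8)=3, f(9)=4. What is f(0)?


16


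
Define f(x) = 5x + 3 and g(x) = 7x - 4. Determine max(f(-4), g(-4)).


f(-4) = -17
g(-4) = -32
max = -17

-17


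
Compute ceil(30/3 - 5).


5


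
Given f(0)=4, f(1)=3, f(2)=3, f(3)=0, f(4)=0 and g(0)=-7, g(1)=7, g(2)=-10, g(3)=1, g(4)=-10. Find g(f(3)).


-7


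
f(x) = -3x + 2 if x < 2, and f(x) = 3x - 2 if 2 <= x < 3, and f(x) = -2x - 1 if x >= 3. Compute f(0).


0 satisfies x < 2
f(0) = 2

2


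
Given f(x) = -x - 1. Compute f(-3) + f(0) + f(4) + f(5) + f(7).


-18


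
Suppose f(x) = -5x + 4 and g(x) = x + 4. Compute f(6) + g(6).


f(6) = -26
g(6) = 10
Sum = -16

-16


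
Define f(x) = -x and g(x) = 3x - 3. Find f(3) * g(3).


f(3) = -3
g(3) = 6
Product = -18

-18


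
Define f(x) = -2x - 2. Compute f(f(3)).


f(3) = -8
f(-8) = 14

14


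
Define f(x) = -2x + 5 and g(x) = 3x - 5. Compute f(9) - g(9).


f(9) = -13
g(9) = 22
Difference = -35

-35


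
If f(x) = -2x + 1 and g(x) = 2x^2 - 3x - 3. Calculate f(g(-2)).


g(-2) = 11
f(11) = -21

-21


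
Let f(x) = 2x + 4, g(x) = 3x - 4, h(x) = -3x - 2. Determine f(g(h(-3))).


h(-3) = 7
g(7) = 17
f(17) = 38

38


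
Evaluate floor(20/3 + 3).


20/3 = 6.6667
6.6667 + 3 = 9.6667
floor(9.6667) = 9

9


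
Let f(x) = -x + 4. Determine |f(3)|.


f(3) = 1
|1| = 1

1


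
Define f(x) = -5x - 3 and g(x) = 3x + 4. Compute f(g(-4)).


g(-4) = -8
f(-8) = 37

37


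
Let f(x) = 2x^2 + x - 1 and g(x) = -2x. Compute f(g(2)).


g(2) = -4
f(-4) = 2*(-4)^2 + 1*(-4) - 1 = 27

27


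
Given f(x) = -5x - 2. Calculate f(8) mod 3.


f(8) = -42
-42 mod 3 = 0

0


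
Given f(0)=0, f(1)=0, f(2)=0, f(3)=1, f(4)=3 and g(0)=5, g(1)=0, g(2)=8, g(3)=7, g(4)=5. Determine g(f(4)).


7


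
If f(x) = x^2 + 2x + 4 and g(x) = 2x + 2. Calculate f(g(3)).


g(3) = 8
f(8) = 1*(8)^2 + 2*(8) + 4 = 84

84


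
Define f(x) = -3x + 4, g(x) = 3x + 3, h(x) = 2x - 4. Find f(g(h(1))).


h(1) = -2
g(-2) = -3
f(-3) = 13

13


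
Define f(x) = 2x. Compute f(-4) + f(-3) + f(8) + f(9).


20


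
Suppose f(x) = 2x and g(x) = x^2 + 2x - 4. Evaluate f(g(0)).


g(0) = -4
f(-4) = -8

-8


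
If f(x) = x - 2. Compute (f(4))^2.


f(4) = 2
(2)^2 = 4

4


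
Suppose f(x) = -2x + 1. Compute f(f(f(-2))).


f(-2) = 5
f(5) = -9
f(-9) = 19

19
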